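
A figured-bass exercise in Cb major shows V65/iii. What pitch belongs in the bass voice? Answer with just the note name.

The applied chord V65/iii is rooted on Bb: Bb-D-F-Ab.
The figure 65 means first inversion — the third is in the bass.

D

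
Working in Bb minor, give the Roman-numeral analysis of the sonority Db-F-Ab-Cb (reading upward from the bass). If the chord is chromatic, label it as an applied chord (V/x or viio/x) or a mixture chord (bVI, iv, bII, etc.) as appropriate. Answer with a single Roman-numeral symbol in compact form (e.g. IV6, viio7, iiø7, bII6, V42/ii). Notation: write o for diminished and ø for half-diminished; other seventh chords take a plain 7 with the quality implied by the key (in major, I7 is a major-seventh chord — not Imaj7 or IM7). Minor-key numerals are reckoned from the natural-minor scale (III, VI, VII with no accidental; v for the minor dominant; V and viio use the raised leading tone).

V7/VI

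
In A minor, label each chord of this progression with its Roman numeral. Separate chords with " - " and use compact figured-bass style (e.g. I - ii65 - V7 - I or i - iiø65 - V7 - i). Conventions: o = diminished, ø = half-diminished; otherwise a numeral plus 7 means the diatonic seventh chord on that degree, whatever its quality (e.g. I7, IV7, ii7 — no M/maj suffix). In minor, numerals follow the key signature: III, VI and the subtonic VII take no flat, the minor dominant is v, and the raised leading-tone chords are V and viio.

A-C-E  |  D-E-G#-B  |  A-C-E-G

i - V42 - i7

A-C-E has root A, degree 1 in A minor, so i.
D-E-G#-B: dominant seventh chord on E = scale degree 5 → V42.
A-C-E-G: minor seventh chord on A = scale degree 1 → i7.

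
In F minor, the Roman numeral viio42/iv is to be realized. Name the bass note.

The applied chord viio42/iv is rooted on A: A-C-Eb-Gb.
The figure 42 means third inversion — the seventh is in the bass.

Gb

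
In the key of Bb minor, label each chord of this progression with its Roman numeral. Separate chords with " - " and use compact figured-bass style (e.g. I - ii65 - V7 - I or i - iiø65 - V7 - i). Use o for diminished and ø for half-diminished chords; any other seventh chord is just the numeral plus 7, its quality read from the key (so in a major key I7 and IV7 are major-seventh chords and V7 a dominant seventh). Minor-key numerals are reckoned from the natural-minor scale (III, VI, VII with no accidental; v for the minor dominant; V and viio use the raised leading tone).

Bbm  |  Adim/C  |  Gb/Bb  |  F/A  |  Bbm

i - viio6 - VI6 - V6 - i

Bbm has root Bb, degree 1 in Bb minor, so i.
Adim/C: diminished triad on A = scale degree 7 → viio6.
Gb/Bb: root Gb is the submediant; major triad there is VI6.
F/A: root F is the dominant; major triad there is V6.
Bbm: root Bb is the tonic; minor triad there is i.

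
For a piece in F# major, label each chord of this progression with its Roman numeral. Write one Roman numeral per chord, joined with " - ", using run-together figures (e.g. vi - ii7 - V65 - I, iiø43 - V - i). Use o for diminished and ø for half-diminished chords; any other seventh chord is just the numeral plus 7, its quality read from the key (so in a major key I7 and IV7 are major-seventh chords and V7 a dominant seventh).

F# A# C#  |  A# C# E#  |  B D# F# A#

F#-A#-C#: major triad on F# = scale degree 1 → I.
A#-C#-E#: minor triad on A# = scale degree 3 → iii.
B-D#-F#-A#: root B is the subdominant; major seventh chord there is IV7.

I - iii - IV7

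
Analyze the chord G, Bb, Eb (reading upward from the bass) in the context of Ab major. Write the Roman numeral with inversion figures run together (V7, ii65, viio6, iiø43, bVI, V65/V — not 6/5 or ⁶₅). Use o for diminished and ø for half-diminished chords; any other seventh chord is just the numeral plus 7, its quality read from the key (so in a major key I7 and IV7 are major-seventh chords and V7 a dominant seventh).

V6

The pitches Eb-G-Bb form a major triad rooted on Eb.
Eb is scale degree 5 in Ab major, and a major triad on that degree is written V.
With G in the bass the chord is in first inversion, so the figured bass is 6.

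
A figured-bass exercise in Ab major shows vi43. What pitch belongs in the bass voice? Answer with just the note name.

vi in Ab major has root F; the chord is F-Ab-C-Eb.
The figure 43 means second inversion — the fifth is in the bass.

C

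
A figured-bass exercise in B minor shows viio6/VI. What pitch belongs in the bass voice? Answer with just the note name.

The applied chord viio6/VI is rooted on F#: F#-A-C.
The figure 6 means first inversion — the third is in the bass.

A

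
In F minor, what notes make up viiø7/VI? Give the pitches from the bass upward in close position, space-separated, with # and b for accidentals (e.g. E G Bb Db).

viiø7/VI is a secondary leading-tone chord. The target VI is Db in F minor; the applied chord is rooted a semitone below, on C.
Building a half-diminished seventh chord on C gives C-Eb-Gb-Bb.

C Eb Gb Bb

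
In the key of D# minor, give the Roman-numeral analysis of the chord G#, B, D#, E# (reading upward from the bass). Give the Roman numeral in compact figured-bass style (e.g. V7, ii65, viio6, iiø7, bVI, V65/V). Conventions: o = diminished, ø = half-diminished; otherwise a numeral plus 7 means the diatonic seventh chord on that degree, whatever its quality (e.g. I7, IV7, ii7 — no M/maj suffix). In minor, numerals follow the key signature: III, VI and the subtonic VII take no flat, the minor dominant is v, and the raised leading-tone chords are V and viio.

iiø65

Stacked in thirds the chord is E#-G#-B-D#: a half-diminished seventh chord on E#.
E# is scale degree 2 in D# minor, and a half-diminished seventh chord on that degree is written iiø7.
With G# in the bass the chord is in first inversion, so the figured bass is 65.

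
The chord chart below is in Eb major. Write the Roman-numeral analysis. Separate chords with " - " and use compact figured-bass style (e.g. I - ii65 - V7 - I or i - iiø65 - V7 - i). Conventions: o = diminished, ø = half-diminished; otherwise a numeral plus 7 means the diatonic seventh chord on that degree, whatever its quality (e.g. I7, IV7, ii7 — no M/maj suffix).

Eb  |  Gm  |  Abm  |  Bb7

I - iii - iv - V7

Eb has root Eb, degree 1 in Eb major, so I.
Gm: root G is the mediant; minor triad there is iii.
Abm: Ab with this quality isn't in the key; it's iv, borrowed from the parallel minor.
Bb7 has root Bb, degree 5 in Eb major, so V7.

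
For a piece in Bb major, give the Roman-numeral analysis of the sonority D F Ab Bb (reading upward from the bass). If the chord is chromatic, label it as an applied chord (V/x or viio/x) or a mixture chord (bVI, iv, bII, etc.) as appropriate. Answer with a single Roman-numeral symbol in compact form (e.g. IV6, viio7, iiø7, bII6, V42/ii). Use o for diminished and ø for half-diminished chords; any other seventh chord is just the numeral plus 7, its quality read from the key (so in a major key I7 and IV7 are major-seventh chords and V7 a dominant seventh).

V65/IV

The pitches Bb-D-F-Ab form a dominant seventh chord rooted on Bb.
Bb is not a diatonic chord root with this quality in Bb major, but it lies a perfect fifth above Eb (IV), so the chord functions as an applied dominant of IV.
With D in the bass the chord is in first inversion, so the figured bass is 65.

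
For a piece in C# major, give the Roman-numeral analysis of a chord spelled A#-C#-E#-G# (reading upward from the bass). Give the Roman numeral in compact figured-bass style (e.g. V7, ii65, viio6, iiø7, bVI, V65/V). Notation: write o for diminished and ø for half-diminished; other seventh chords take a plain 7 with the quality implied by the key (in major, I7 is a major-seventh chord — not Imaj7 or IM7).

The pitches A#-C#-E#-G# form a minor seventh chord rooted on A#.
In C# major, A# is the submediant; the diatonic minor seventh chord there is vi7.

vi7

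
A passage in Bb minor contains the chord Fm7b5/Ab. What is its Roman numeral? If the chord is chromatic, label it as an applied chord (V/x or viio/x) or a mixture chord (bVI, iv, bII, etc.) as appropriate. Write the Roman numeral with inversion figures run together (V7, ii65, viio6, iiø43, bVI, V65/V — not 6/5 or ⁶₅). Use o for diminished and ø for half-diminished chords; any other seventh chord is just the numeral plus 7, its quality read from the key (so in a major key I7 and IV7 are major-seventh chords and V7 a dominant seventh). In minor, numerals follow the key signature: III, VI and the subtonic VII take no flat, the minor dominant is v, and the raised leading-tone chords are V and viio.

viiø65/VI

Stacked in thirds the chord is F-Ab-Cb-Eb: a half-diminished seventh chord on F.
F sits a half step below Gb (VI in Bb minor); a diminished chord there is the applied leading-tone chord of VI.
With Ab in the bass the chord is in first inversion, so the figured bass is 65.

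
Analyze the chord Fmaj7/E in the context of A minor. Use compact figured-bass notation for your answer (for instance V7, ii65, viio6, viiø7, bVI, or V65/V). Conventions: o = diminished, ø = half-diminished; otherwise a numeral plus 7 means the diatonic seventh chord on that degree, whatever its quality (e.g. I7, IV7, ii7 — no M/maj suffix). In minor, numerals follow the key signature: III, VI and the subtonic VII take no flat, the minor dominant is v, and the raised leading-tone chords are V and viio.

Stacked in thirds the chord is F-A-C-E: a major seventh chord on F.
In A minor, F is the submediant; the diatonic major seventh chord there is VI7.
With E in the bass the chord is in third inversion, so the figured bass is 42.

VI42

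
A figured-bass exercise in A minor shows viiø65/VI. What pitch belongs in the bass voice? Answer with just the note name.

G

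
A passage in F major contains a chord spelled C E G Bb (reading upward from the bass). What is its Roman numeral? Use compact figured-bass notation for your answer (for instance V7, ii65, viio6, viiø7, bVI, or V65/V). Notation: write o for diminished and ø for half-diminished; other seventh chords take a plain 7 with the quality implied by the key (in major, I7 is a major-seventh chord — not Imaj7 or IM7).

The pitches C-E-G-Bb form a dominant seventh chord rooted on C.
C is scale degree 5 in F major, and a dominant seventh chord on that degree is written V7.

V7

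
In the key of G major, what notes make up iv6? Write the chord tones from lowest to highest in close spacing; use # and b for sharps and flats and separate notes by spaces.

Scale degree 4 in G major is C; here the chord built on it is altered to a minor triad. iv6 is the minor subdominant, borrowed from the parallel minor.
So the chord is C-Eb-G.
The figured bass 6 indicates first inversion, placing the third (Eb) in the bass: Eb-G-C.

Eb G C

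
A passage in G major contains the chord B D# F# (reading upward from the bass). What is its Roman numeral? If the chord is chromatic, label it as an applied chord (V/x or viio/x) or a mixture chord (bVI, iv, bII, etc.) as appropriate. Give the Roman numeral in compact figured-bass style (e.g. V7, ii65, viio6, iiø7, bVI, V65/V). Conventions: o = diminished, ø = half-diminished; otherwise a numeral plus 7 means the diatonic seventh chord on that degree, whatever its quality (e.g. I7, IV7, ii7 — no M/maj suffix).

V/vi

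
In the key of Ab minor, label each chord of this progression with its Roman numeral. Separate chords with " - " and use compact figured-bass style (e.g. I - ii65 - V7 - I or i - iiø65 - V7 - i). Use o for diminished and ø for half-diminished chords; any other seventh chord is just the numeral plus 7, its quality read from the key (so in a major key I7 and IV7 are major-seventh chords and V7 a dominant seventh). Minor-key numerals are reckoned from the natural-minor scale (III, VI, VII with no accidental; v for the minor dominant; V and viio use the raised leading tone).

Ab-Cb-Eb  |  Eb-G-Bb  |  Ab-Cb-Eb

i - V - i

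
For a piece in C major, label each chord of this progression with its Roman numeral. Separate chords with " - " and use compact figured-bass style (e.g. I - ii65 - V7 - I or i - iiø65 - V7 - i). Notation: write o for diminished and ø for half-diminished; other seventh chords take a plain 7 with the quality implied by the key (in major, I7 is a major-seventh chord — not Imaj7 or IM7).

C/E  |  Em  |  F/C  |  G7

C/E has root C, degree 1 in C major, so I6.
Em: minor triad on E = scale degree 3 → iii.
F/C has root F, degree 4 in C major, so IV64.
G7: root G is the dominant; dominant seventh chord there is V7.

I6 - iii - IV64 - V7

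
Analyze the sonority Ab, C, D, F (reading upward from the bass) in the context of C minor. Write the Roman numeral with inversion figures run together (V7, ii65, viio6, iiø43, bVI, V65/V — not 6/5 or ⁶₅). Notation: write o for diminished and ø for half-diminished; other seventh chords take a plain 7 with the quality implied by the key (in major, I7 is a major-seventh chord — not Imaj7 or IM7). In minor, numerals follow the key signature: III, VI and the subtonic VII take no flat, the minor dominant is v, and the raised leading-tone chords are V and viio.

iiø43

The pitches D-F-Ab-C form a half-diminished seventh chord rooted on D.
D is scale degree 2 in C minor, and a half-diminished seventh chord on that degree is written iiø7.
With Ab in the bass the chord is in second inversion, so the figured bass is 43.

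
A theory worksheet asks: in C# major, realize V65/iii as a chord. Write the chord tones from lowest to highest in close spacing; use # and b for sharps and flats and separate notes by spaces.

D## F## A# B#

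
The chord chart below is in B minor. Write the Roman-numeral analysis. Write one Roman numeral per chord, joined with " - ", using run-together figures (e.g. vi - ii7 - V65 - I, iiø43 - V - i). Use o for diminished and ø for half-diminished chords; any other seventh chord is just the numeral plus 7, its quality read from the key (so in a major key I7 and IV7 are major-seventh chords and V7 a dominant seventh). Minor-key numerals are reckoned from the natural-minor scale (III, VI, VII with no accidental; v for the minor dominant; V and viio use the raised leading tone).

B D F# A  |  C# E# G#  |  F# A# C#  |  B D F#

B-D-F#-A: minor seventh chord on B = scale degree 1 → i7.
C#-E#-G#: chromatic; C# is V of V, so V/V.
F#-A#-C# has root F#, degree 5 in B minor, so V.
B-D-F#: minor triad on B = scale degree 1 → i.

i7 - V/V - V - i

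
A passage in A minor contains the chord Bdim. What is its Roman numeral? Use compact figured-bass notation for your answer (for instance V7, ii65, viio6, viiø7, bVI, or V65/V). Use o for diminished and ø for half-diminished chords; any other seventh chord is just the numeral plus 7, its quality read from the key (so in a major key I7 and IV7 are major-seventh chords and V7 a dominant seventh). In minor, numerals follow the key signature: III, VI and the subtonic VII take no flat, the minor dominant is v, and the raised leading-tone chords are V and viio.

iio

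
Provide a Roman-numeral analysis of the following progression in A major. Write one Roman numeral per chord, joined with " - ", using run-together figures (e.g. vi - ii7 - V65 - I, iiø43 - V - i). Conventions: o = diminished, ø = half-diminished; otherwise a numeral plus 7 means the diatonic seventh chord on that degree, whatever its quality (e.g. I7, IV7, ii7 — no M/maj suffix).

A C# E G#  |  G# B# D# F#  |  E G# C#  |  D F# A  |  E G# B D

I7 - V7/iii - iii6 - IV - V7

A-C#-E-G#: major seventh chord on A = scale degree 1 → I7.
G#-B#-D#-F#: a dominant seventh chord on G#, the applied dominant of iii → V7/iii.
E-G#-C# has root C#, degree 3 in A major, so iii6.
D-F#-A: major triad on D = scale degree 4 → IV.
E-G#-B-D has root E, degree 5 in A major, so V7.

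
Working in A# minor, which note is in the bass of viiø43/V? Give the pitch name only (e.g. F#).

The applied chord viiø43/V is rooted on D##: D##-F##-A#-C##.
The figure 43 means second inversion — the fifth is in the bass.

A#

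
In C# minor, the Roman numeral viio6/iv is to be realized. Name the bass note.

G#

The applied chord viio6/iv is rooted on E#: E#-G#-B.
The figure 6 means first inversion — the third is in the bass.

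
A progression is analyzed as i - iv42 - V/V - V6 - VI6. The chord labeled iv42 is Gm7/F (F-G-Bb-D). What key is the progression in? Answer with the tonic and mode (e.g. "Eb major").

D minor

The anchor chord is a minor seventh chord on G, labeled iv42.
If G is scale degree 4 and the mode makes that degree carry a minor seventh chord, the tonic is D and the mode is minor.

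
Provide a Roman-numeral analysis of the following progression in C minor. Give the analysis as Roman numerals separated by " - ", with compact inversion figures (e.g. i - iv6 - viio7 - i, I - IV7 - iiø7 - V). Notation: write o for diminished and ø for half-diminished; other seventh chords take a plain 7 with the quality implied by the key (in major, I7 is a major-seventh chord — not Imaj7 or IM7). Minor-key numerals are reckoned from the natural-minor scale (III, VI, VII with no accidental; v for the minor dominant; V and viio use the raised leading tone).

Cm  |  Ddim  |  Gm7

i - iio - v7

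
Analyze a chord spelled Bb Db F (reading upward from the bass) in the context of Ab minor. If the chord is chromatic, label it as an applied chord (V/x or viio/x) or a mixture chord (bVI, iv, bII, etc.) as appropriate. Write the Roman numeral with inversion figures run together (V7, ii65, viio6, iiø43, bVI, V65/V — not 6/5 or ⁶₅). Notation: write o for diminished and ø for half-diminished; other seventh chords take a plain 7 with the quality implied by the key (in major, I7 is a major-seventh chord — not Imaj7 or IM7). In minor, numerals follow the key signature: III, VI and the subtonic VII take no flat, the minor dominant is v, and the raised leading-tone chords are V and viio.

The pitches Bb-Db-F form a minor triad rooted on Bb.
Bb is the second degree of Ab minor. This is the minor supertonic, borrowed from the parallel major (the Dorian ii).

ii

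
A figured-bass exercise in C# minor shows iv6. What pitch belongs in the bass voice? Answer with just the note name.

A

iv in C# minor has root F#; the chord is F#-A-C#.
The figure 6 means first inversion — the third is in the bass.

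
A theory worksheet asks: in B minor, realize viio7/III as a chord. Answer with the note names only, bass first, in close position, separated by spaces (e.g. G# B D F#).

C# E G Bb

viio7/III is a secondary leading-tone chord. The target III is D in B minor; the applied chord is rooted a semitone below, on C#.
Building a fully diminished seventh chord on C# gives C#-E-G-Bb.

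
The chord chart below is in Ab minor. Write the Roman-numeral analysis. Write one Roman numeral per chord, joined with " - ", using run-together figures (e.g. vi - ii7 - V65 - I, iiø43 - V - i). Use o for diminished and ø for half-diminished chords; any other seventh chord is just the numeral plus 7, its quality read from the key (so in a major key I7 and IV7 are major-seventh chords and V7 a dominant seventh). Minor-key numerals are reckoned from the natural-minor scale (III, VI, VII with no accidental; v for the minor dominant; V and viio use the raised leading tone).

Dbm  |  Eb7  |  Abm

Dbm has root Db, degree 4 in Ab minor, so iv.
Eb7: dominant seventh chord on Eb = scale degree 5 → V7.
Abm: minor triad on Ab = scale degree 1 → i.

iv - V7 - i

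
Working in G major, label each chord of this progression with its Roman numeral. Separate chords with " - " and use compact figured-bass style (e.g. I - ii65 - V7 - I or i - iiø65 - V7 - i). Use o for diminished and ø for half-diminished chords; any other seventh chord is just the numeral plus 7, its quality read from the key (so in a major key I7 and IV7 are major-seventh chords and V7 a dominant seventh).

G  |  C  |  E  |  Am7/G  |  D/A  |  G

G: major triad on G = scale degree 1 → I.
C has root C, degree 4 in G major, so IV.
E: chromatic; E is V of ii, so V/ii.
Am7/G has root A, degree 2 in G major, so ii42.
D/A: major triad on D = scale degree 5 → V64.
G: root G is the tonic; major triad there is I.

I - IV - V/ii - ii42 - V64 - I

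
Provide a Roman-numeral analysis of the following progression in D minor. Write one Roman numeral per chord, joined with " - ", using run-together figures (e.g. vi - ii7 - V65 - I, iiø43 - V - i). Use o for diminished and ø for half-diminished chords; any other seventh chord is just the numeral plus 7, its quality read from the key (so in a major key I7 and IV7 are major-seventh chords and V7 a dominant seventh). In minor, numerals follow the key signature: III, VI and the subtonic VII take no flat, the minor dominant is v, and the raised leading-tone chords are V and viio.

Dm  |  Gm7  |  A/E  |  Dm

Dm: minor triad on D = scale degree 1 → i.
Gm7: minor seventh chord on G = scale degree 4 → iv7.
A/E has root A, degree 5 in D minor, so V64.
Dm: minor triad on D = scale degree 1 → i.

i - iv7 - V64 - i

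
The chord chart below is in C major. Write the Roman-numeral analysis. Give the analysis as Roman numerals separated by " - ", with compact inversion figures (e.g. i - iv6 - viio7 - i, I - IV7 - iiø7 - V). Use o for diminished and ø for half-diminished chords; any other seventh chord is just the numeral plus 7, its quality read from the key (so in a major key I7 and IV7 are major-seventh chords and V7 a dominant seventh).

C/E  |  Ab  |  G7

C/E: root C is the tonic; major triad there is I6.
Ab: Ab with this quality isn't in the key; it's bVI, borrowed from the parallel minor.
G7 has root G, degree 5 in C major, so V7.

I6 - bVI - V7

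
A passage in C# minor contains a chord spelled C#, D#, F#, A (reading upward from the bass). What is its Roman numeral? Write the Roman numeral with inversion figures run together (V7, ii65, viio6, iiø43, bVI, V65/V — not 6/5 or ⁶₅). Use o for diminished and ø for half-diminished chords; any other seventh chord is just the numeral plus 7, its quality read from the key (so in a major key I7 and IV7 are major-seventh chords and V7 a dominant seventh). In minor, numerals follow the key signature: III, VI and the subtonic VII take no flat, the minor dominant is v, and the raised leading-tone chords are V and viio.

The pitches D#-F#-A-C# form a half-diminished seventh chord rooted on D#.
In C# minor, D# is the supertonic; the diatonic half-diminished seventh chord there is iiø7.
With C# in the bass the chord is in third inversion, so the figured bass is 42.

iiø42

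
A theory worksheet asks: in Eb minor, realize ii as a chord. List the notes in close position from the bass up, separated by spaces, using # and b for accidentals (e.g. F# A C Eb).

ii is the minor supertonic, borrowed from the parallel major (the Dorian ii). In Eb minor that root is F.
So the chord is F-Ab-C.

F Ab C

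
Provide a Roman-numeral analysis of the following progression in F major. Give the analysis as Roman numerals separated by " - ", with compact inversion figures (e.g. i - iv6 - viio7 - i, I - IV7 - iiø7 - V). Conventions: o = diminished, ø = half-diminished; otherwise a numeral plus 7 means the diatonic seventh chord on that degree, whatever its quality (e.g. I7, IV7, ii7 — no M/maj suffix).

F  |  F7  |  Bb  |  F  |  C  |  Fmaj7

F: major triad on F = scale degree 1 → I.
F7: chromatic; F is V of IV, so V7/IV.
Bb has root Bb, degree 4 in F major, so IV.
F: major triad on F = scale degree 1 → I.
C: major triad on C = scale degree 5 → V.
Fmaj7: major seventh chord on F = scale degree 1 → I7.

I - V7/IV - IV - I - V - I7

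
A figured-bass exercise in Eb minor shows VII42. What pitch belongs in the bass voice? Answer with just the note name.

Cb

VII in Eb minor has root Db; the chord is Db-F-Ab-Cb.
The figure 42 means third inversion — the seventh is in the bass.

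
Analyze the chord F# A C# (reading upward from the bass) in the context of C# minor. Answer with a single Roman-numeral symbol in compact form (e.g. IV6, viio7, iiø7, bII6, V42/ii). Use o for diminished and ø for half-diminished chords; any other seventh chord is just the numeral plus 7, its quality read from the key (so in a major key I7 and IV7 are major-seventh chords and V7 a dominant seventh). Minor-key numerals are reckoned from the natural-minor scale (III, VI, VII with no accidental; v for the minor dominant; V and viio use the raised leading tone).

The pitches F#-A-C# form a minor triad rooted on F#.
F# is scale degree 4 in C# minor, and a minor triad on that degree is written iv.

iv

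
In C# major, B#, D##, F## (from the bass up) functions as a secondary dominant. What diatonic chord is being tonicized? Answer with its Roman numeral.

iii

The chord is a major triad on B#.
A dominant resolves down a perfect fifth: B# → E#. In C# major, E# is scale degree 3, i.e. iii.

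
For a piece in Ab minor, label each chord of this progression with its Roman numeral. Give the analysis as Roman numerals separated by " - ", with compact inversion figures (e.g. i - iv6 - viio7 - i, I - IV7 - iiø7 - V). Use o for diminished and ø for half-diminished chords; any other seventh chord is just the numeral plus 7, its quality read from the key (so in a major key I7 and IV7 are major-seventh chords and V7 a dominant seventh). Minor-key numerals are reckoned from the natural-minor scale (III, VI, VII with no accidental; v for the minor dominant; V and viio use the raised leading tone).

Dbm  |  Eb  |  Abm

Dbm: root Db is the subdominant; minor triad there is iv.
Eb: root Eb is the dominant; major triad there is V.
Abm has root Ab, degree 1 in Ab minor, so i.

iv - V - i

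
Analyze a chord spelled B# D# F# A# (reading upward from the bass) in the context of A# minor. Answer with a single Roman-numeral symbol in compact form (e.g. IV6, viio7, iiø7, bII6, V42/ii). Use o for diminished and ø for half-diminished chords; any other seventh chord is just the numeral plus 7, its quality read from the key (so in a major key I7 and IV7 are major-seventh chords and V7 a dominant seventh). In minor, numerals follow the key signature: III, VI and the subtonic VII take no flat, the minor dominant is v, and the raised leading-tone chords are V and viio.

iiø7

The pitches B#-D#-F#-A# form a half-diminished seventh chord rooted on B#.
In A# minor, B# is the supertonic; the diatonic half-diminished seventh chord there is iiø7.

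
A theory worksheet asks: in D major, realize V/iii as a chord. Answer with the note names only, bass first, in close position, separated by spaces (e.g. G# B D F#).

The slash means an applied dominant: we want the dominant of iii. In D major, iii is F# minor, and its dominant is built on C#.
Building a major triad on C# gives C#-E#-G#.

C# E# G#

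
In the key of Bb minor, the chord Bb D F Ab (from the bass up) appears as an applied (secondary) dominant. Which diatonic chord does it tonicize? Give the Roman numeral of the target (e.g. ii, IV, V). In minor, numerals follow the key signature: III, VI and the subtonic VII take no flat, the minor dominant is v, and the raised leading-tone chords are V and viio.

iv

The chord is a dominant seventh chord on Bb.
A dominant resolves down a perfect fifth: Bb → Eb. In Bb minor, Eb is scale degree 4, i.e. iv.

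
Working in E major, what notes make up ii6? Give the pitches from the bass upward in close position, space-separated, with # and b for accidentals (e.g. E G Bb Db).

A C# F#

In E major, scale degree 2 is F#, and the diatonic chord built there is a minor triad.
Stacking thirds from F# gives F#-A-C#.
With the 6 figure the chord is in first inversion; from the bass A upward in close position it reads A-C#-F#.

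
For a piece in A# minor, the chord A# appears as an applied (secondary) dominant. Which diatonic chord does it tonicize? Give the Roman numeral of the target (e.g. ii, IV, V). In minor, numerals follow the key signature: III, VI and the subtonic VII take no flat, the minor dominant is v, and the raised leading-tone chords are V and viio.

iv

The chord is a major triad on A#.
A dominant resolves down a perfect fifth: A# → D#. In A# minor, D# is scale degree 4, i.e. iv.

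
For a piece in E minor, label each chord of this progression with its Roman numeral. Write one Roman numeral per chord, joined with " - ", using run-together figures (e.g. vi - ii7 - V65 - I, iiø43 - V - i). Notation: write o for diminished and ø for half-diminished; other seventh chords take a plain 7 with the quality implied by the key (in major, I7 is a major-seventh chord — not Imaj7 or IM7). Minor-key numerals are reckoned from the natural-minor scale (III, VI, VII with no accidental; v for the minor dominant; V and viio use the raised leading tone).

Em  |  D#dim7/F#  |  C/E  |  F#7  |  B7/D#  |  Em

i - viio65 - VI6 - V7/V - V65 - i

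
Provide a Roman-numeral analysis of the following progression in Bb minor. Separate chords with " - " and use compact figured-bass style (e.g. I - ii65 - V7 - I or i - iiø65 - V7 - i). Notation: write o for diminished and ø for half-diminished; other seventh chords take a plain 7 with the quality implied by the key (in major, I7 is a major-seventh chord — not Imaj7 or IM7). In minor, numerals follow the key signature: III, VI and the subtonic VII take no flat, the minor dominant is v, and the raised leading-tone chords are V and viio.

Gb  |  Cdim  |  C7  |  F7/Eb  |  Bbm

VI - iio - V7/V - V42 - i

Gb has root Gb, degree 6 in Bb minor, so VI.
Cdim: diminished triad on C = scale degree 2 → iio.
C7 is the secondary dominant of V (dominant seventh chord on C): V7/V.
F7/Eb has root F, degree 5 in Bb minor, so V42.
Bbm: root Bb is the tonic; minor triad there is i.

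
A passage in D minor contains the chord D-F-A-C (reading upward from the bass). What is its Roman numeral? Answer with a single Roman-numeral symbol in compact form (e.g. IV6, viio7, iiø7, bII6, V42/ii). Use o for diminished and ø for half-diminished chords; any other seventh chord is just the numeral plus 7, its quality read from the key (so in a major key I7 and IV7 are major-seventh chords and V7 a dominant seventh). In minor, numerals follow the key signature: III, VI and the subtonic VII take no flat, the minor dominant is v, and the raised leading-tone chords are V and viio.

i7

The pitches D-F-A-C form a minor seventh chord rooted on D.
D is scale degree 1 in D minor, and a minor seventh chord on that degree is written i7.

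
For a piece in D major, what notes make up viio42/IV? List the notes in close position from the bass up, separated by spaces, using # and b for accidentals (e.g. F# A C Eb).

The slash marks an applied leading-tone chord: viio of IV. In D major, IV is G, so the leading tone to it is F#, a half step below.
Building a fully diminished seventh chord on F# gives F#-A-C-Eb.
With the 42 figure the chord is in third inversion; from the bass Eb upward in close position it reads Eb-F#-A-C.

Eb F# A C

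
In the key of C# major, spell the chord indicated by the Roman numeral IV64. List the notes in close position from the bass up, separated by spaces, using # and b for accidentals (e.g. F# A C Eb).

C# F# A#

The numeral's case and figure indicate a major triad. In C# major its root, the subdominant, is F#.
Stacking thirds from F# gives F#-A#-C#.
The figured bass 64 indicates second inversion, placing the fifth (C#) in the bass: C#-F#-A#.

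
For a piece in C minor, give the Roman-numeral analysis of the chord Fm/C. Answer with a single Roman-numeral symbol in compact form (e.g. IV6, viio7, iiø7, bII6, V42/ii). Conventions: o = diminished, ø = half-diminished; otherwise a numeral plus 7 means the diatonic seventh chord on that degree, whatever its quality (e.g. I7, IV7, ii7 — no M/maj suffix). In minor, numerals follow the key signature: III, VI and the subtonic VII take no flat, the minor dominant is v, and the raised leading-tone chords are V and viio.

iv64

Stacked in thirds the chord is F-Ab-C: a minor triad on F.
F is scale degree 4 in C minor, and a minor triad on that degree is written iv.
With C in the bass the chord is in second inversion, so the figured bass is 64.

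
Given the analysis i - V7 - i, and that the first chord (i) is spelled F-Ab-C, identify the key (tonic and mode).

The anchor chord is a minor triad on F, labeled i.
If F is scale degree 1 and the mode makes that degree carry a minor triad, the tonic is F and the mode is minor.

F minor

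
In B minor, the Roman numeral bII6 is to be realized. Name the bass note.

bII in B minor has root C; the chord is C-E-G.
The figure 6 means first inversion — the third is in the bass.

E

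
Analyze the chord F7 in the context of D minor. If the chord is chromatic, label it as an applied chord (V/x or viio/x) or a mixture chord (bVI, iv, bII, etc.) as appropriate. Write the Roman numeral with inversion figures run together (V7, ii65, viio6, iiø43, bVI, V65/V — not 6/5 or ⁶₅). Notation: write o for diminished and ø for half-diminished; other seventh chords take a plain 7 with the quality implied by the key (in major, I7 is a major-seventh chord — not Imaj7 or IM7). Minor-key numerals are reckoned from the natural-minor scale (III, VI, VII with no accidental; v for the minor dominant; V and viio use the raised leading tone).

V7/VI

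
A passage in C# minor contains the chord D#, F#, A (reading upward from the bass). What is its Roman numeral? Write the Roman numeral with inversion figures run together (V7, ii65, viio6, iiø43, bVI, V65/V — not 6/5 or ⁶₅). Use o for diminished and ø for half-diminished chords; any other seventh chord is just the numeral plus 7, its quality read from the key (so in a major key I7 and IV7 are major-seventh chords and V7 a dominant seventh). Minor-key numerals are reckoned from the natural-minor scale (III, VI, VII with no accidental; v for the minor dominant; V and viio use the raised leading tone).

iio

Stacked in thirds the chord is D#-F#-A: a diminished triad on D#.
D# is scale degree 2 in C# minor, and a diminished triad on that degree is written iio.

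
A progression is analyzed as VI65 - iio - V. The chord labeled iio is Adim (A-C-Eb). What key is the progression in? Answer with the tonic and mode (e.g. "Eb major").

The chord Adim is a diminished triad rooted on A; its label is iio.
iio on A implies A is the supertonic; that puts the tonic at G, and the lowercase numeral fits minor mode.

G minor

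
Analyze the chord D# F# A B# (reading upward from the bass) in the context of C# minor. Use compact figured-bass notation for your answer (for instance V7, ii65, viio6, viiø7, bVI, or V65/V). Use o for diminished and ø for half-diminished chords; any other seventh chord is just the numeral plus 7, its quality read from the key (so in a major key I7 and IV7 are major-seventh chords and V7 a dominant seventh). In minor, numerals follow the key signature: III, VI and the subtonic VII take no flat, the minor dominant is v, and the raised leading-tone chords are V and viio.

viio65

The pitches B#-D#-F#-A form a fully diminished seventh chord rooted on B#.
In C# minor, B# is the leading tone; the diatonic fully diminished seventh chord there is viio7.
With D# in the bass the chord is in first inversion, so the figured bass is 65.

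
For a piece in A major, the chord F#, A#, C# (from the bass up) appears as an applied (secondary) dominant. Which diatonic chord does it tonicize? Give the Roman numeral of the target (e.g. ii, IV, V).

ii

The chord is a major triad on F#.
A dominant resolves down a perfect fifth: F# → B. In A major, B is scale degree 2, i.e. ii.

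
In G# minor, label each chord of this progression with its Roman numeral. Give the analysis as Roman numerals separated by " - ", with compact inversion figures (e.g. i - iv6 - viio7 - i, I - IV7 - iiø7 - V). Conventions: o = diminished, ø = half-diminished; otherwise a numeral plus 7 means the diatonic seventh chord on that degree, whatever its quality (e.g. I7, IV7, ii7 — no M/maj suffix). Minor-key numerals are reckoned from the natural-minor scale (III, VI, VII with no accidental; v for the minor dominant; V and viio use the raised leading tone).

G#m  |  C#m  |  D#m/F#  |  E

i - iv - v6 - VI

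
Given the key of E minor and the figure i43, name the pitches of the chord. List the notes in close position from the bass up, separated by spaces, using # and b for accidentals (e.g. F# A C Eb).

B D E G

The numeral's case and figure indicate a minor seventh chord. In E minor its root, the first degree, is E.
Stacking thirds from E gives E-G-B-D.
The figured bass 43 indicates second inversion, placing the fifth (B) in the bass: B-D-E-G.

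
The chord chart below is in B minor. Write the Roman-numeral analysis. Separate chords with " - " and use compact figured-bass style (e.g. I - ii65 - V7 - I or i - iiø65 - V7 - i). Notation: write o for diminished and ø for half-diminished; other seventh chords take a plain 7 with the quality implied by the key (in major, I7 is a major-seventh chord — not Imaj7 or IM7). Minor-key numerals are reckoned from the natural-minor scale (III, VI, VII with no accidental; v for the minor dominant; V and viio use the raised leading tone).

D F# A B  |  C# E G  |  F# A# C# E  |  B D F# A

i65 - iio - V7 - i7

D-F#-A-B: root B is the tonic; minor seventh chord there is i65.
C#-E-G: diminished triad on C# = scale degree 2 → iio.
F#-A#-C#-E: root F# is the dominant; dominant seventh chord there is V7.
B-D-F#-A: root B is the tonic; minor seventh chord there is i7.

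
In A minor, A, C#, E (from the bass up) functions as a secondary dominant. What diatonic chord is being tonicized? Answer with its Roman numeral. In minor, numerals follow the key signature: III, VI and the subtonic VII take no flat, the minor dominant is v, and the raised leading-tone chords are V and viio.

iv

The chord is a major triad on A.
A dominant resolves down a perfect fifth: A → D. In A minor, D is scale degree 4, i.e. iv.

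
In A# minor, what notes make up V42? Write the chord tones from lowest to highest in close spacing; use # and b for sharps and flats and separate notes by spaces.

D# E# G## B#

In A# minor, the fifth degree is E#. The dominant is major (leading tone raised), so V is a dominant seventh chord.
Stacking thirds from E# gives E#-G##-B#-D#.
The figured bass 42 indicates third inversion, placing the seventh (D#) in the bass: D#-E#-G##-B#.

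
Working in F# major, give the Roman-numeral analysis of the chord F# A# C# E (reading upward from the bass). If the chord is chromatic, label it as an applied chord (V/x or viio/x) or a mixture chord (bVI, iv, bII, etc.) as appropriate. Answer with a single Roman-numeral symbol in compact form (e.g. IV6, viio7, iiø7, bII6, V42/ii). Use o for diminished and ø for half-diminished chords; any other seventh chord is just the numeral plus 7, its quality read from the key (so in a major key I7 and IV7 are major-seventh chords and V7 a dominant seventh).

V7/IV

The pitches F#-A#-C#-E form a dominant seventh chord rooted on F#.
F# is not a diatonic chord root with this quality in F# major, but it lies a perfect fifth above B (IV), so the chord functions as an applied dominant of IV.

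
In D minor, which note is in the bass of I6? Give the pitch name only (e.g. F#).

F#

I in D minor has root D; the chord is D-F#-A.
The figure 6 means first inversion — the third is in the bass.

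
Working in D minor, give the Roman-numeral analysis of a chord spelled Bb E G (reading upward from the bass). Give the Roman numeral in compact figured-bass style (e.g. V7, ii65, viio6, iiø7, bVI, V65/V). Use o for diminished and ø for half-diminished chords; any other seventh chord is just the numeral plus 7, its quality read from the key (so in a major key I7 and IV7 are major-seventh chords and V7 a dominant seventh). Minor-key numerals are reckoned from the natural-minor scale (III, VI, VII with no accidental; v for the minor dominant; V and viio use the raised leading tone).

iio64

The pitches E-G-Bb form a diminished triad rooted on E.
In D minor, E is the supertonic; the diatonic diminished triad there is iio.
With Bb in the bass the chord is in second inversion, so the figured bass is 64.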